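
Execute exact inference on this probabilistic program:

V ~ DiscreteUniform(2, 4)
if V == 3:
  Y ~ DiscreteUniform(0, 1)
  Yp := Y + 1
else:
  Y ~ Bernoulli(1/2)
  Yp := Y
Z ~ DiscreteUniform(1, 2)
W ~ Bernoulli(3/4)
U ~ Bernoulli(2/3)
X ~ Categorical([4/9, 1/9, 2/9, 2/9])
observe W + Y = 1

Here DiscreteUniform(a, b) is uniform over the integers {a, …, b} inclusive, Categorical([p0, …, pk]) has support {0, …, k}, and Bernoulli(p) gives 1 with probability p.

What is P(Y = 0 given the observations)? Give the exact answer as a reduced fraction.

P(Y = 0 | obs) = 3/4

Enumerate traces; 96 have nonzero weight after conditioning:
  (V=2, Y=0, Z=1, W=1, U=0, X=0) weight 1/108
  (V=2, Y=0, Z=1, W=1, U=0, X=1) weight 1/432
  (V=2, Y=0, Z=1, W=1, U=0, X=2) weight 1/216
  (V=2, Y=0, Z=1, W=1, U=0, X=3) weight 1/216
  (V=2, Y=0, Z=1, W=1, U=1, X=0) weight 1/54
  (V=2, Y=0, Z=1, W=1, U=1, X=1) weight 1/216
  (V=2, Y=0, Z=1, W=1, U=1, X=2) weight 1/108
  (V=2, Y=0, Z=1, W=1, U=1, X=3) weight 1/108
  (V=2, Y=1, Z=1, W=0, U=0, X=0) weight 1/324
  … 87 more
Group by Y:
  weight(Y=0) = 3/8
  weight(Y=1) = 1/8
Total weight = 3/8 + 1/8 = 1/2
P(Y=0 | obs) = 3/8 / 1/2 = 3/4
P(Y=1 | obs) = 1/8 / 1/2 = 1/4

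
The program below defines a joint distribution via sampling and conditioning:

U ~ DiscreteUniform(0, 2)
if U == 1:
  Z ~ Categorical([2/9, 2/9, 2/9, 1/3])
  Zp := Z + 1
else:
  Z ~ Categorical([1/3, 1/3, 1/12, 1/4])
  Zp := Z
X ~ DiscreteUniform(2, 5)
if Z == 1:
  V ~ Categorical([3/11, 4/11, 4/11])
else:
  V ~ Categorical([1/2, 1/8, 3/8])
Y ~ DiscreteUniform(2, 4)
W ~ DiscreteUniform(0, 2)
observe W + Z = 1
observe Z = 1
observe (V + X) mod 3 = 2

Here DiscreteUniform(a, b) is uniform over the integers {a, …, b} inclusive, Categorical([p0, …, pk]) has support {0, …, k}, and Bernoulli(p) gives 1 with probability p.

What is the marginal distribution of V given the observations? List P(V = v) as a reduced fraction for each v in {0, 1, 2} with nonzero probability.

P(V=0) = 3/7, P(V=1) = 2/7, P(V=2) = 2/7

Enumerate traces; 36 have nonzero weight after conditioning:
  (U=0, Z=1, X=2, V=0, Y=2, W=0) weight 1/1188
  (U=0, Z=1, X=2, V=0, Y=3, W=0) weight 1/1188
  (U=0, Z=1, X=2, V=0, Y=4, W=0) weight 1/1188
  (U=0, Z=1, X=3, V=2, Y=2, W=0) weight 1/891
  (U=0, Z=1, X=3, V=2, Y=3, W=0) weight 1/891
  (U=0, Z=1, X=3, V=2, Y=4, W=0) weight 1/891
  (U=0, Z=1, X=4, V=1, Y=2, W=0) weight 1/891
  (U=0, Z=1, X=4, V=1, Y=3, W=0) weight 1/891
  … 28 more
Group by V:
  weight(V=0) = 4/297
  weight(V=1) = 8/891
  weight(V=2) = 8/891
Total weight = 4/297 + 8/891 + 8/891 = 28/891
P(V=0 | obs) = 4/297 / 28/891 = 3/7
P(V=1 | obs) = 8/891 / 28/891 = 2/7
P(V=2 | obs) = 8/891 / 28/891 = 2/7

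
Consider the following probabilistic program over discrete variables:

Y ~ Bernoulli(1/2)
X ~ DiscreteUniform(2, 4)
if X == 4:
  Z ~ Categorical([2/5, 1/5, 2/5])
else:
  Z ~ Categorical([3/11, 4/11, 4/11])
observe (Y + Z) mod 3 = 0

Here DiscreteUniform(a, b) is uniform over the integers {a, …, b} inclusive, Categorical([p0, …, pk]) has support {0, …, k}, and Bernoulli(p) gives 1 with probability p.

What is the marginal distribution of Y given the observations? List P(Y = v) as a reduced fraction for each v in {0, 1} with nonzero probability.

P(Y=0) = 26/57, P(Y=1) = 31/57

Enumerate traces; 6 have nonzero weight after conditioning:
  (Y=0, X=2, Z=0) weight 1/22
  (Y=0, X=3, Z=0) weight 1/22
  (Y=0, X=4, Z=0) weight 1/15
  (Y=1, X=2, Z=2) weight 2/33
  (Y=1, X=3, Z=2) weight 2/33
  (Y=1, X=4, Z=2) weight 1/15
Group by Y:
  weight(Y=0) = 26/165
  weight(Y=1) = 31/165
Total weight = 26/165 + 31/165 = 19/55
P(Y=0 | obs) = 26/165 / 19/55 = 26/57
P(Y=1 | obs) = 31/165 / 19/55 = 31/57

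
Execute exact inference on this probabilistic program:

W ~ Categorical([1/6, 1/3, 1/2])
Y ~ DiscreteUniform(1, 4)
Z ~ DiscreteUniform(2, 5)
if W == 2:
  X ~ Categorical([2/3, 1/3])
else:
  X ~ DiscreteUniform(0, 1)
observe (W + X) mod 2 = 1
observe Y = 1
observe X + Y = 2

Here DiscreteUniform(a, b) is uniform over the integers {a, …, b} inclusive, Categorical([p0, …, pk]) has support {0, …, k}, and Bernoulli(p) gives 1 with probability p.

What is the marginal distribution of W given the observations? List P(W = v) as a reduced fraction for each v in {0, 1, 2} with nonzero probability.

P(W=0) = 1/3, P(W=2) = 2/3

Enumerate traces; 8 have nonzero weight after conditioning:
  (W=0, Y=1, Z=2, X=1) weight 1/192
  (W=0, Y=1, Z=3, X=1) weight 1/192
  (W=0, Y=1, Z=4, X=1) weight 1/192
  (W=0, Y=1, Z=5, X=1) weight 1/192
  (W=2, Y=1, Z=2, X=1) weight 1/96
  (W=2, Y=1, Z=3, X=1) weight 1/96
  (W=2, Y=1, Z=4, X=1) weight 1/96
  (W=2, Y=1, Z=5, X=1) weight 1/96
Group by W:
  weight(W=0) = 1/48
  weight(W=2) = 1/24
Total weight = 1/48 + 1/24 = 1/16
P(W=0 | obs) = 1/48 / 1/16 = 1/3
P(W=2 | obs) = 1/24 / 1/16 = 2/3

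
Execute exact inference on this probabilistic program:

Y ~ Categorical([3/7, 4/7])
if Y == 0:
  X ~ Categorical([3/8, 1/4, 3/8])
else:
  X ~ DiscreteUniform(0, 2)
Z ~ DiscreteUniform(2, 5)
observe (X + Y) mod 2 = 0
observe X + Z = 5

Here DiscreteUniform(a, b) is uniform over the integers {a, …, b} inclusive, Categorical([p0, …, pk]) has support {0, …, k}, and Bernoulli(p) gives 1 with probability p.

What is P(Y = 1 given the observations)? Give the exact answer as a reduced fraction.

Enumerate traces; 3 have nonzero weight after conditioning:
  (Y=0, X=0, Z=5) weight 9/224
  (Y=0, X=2, Z=3) weight 9/224
  (Y=1, X=1, Z=4) weight 1/21
Group by Y:
  weight(Y=0) = 9/112
  weight(Y=1) = 1/21
Total weight = 9/112 + 1/21 = 43/336
P(Y=0 | obs) = 9/112 / 43/336 = 27/43
P(Y=1 | obs) = 1/21 / 43/336 = 16/43

P(Y = 1 | obs) = 16/43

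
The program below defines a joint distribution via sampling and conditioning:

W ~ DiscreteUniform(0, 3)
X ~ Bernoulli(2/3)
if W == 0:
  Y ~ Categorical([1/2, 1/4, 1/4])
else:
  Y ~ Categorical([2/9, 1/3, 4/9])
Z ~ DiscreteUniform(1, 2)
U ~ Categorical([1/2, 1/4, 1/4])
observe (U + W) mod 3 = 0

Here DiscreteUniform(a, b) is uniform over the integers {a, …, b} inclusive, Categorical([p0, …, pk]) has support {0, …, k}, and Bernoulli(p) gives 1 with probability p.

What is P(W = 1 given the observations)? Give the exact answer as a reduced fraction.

Enumerate traces; 48 have nonzero weight after conditioning:
  (W=0, X=0, Y=0, Z=1, U=0) weight 1/96
  (W=0, X=0, Y=0, Z=2, U=0) weight 1/96
  (W=0, X=0, Y=1, Z=1, U=0) weight 1/192
  (W=0, X=0, Y=1, Z=2, U=0) weight 1/192
  (W=0, X=0, Y=2, Z=1, U=0) weight 1/192
  (W=0, X=0, Y=2, Z=2, U=0) weight 1/192
  (W=0, X=1, Y=0, Z=1, U=0) weight 1/48
  (W=0, X=1, Y=0, Z=2, U=0) weight 1/48
  (W=1, X=0, Y=0, Z=1, U=2) weight 1/432
  (W=2, X=0, Y=0, Z=1, U=1) weight 1/432
  … 38 more
Group by W:
  weight(W=0) = 1/8
  weight(W=1) = 1/16
  weight(W=2) = 1/16
  weight(W=3) = 1/8
Total weight = 1/8 + 1/16 + 1/16 + 1/8 = 3/8
P(W=0 | obs) = 1/8 / 3/8 = 1/3
P(W=1 | obs) = 1/16 / 3/8 = 1/6
P(W=2 | obs) = 1/16 / 3/8 = 1/6
P(W=3 | obs) = 1/8 / 3/8 = 1/3

P(W = 1 | obs) = 1/6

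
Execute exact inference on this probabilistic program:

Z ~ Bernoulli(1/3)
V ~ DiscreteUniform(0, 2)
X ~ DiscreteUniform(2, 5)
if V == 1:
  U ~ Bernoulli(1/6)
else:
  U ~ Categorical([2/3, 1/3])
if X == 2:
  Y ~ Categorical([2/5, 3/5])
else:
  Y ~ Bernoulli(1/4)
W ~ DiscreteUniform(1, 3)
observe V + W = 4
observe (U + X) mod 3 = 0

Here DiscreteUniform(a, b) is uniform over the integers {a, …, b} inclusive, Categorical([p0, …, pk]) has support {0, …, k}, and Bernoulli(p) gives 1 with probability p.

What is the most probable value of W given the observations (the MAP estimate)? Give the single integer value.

Enumerate traces; 24 have nonzero weight after conditioning:
  (Z=0, V=1, X=2, U=1, Y=0, W=3) weight 1/810
  (Z=0, V=1, X=2, U=1, Y=1, W=3) weight 1/540
  (Z=0, V=1, X=3, U=0, Y=0, W=3) weight 5/432
  (Z=0, V=1, X=3, U=0, Y=1, W=3) weight 5/1296
  (Z=0, V=1, X=5, U=1, Y=0, W=3) weight 1/432
  (Z=0, V=1, X=5, U=1, Y=1, W=3) weight 1/1296
  (Z=0, V=2, X=2, U=1, Y=0, W=2) weight 1/405
  (Z=0, V=2, X=2, U=1, Y=1, W=2) weight 1/270
  … 16 more
Group by W:
  weight(W=2) = 1/27
  weight(W=3) = 7/216
Total weight = 1/27 + 7/216 = 5/72
P(W=2 | obs) = 1/27 / 5/72 = 8/15
P(W=3 | obs) = 7/216 / 5/72 = 7/15
argmax = 2

argmax_v P(W = v | obs) = 2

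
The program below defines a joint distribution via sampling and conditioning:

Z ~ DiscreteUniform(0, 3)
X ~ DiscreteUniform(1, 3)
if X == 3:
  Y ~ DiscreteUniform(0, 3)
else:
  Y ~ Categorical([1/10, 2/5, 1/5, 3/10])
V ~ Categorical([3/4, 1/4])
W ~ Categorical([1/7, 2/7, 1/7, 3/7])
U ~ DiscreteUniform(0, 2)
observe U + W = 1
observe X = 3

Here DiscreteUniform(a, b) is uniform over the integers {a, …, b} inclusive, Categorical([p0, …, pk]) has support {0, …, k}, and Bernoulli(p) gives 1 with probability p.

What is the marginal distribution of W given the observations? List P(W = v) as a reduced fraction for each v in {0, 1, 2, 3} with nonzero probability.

Enumerate traces; 64 have nonzero weight after conditioning:
  (Z=0, X=3, Y=0, V=0, W=0, U=1) weight 1/1344
  (Z=0, X=3, Y=0, V=0, W=1, U=0) weight 1/672
  (Z=0, X=3, Y=0, V=1, W=0, U=1) weight 1/4032
  (Z=0, X=3, Y=0, V=1, W=1, U=0) weight 1/2016
  (Z=0, X=3, Y=1, V=0, W=0, U=1) weight 1/1344
  (Z=0, X=3, Y=1, V=0, W=1, U=0) weight 1/672
  (Z=0, X=3, Y=1, V=1, W=0, U=1) weight 1/4032
  (Z=0, X=3, Y=1, V=1, W=1, U=0) weight 1/2016
  … 56 more
Group by W:
  weight(W=0) = 1/63
  weight(W=1) = 2/63
Total weight = 1/63 + 2/63 = 1/21
P(W=0 | obs) = 1/63 / 1/21 = 1/3
P(W=1 | obs) = 2/63 / 1/21 = 2/3

P(W=0) = 1/3, P(W=1) = 2/3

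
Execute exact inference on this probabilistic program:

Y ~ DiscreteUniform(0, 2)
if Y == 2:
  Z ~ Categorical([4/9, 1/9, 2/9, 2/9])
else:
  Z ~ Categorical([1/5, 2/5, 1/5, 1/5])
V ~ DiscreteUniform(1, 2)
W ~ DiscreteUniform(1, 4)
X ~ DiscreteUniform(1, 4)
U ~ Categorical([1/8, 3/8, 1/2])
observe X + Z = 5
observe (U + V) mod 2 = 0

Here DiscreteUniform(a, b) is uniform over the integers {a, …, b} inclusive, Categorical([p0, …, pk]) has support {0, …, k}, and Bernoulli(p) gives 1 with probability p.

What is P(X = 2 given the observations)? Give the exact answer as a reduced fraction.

Enumerate traces; 108 have nonzero weight after conditioning:
  (Y=0, Z=1, V=1, W=1, X=4, U=1) weight 1/640
  (Y=0, Z=1, V=1, W=2, X=4, U=1) weight 1/640
  (Y=0, Z=1, V=1, W=3, X=4, U=1) weight 1/640
  (Y=0, Z=1, V=1, W=4, X=4, U=1) weight 1/640
  (Y=0, Z=1, V=2, W=1, X=4, U=0) weight 1/1920
  (Y=0, Z=1, V=2, W=1, X=4, U=2) weight 1/480
  (Y=0, Z=1, V=2, W=2, X=4, U=0) weight 1/1920
  (Y=0, Z=1, V=2, W=2, X=4, U=2) weight 1/480
  (Y=0, Z=2, V=1, W=1, X=3, U=1) weight 1/1280
  (Y=0, Z=3, V=1, W=1, X=2, U=1) weight 1/1280
  … 98 more
Group by X:
  weight(X=2) = 7/270
  weight(X=3) = 7/270
  weight(X=4) = 41/1080
Total weight = 7/270 + 7/270 + 41/1080 = 97/1080
P(X=2 | obs) = 7/270 / 97/1080 = 28/97
P(X=3 | obs) = 7/270 / 97/1080 = 28/97
P(X=4 | obs) = 41/1080 / 97/1080 = 41/97

P(X = 2 | obs) = 28/97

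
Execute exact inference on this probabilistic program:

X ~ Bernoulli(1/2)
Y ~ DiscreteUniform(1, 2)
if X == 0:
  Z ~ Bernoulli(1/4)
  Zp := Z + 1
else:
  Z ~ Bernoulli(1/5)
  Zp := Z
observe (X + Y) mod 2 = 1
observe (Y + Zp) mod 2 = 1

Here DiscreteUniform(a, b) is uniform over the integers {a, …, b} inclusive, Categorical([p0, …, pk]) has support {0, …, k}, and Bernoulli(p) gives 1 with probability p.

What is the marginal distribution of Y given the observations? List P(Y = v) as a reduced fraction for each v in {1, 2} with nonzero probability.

Enumerate traces; 2 have nonzero weight after conditioning:
  (X=0, Y=1, Z=1) weight 1/16
  (X=1, Y=2, Z=1) weight 1/20
Group by Y:
  weight(Y=1) = 1/16
  weight(Y=2) = 1/20
Total weight = 1/16 + 1/20 = 9/80
P(Y=1 | obs) = 1/16 / 9/80 = 5/9
P(Y=2 | obs) = 1/20 / 9/80 = 4/9

P(Y=1) = 5/9, P(Y=2) = 4/9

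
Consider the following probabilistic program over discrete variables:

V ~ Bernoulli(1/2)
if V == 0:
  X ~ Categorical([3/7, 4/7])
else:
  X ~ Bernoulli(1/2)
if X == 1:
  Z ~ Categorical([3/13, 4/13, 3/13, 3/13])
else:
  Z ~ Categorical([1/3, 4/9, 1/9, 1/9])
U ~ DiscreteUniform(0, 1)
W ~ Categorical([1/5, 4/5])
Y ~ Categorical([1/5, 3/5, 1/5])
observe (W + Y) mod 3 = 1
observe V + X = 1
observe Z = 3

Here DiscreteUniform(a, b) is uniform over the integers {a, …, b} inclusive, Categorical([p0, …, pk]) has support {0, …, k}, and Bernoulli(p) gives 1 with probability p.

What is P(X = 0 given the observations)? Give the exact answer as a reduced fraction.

P(X = 0 | obs) = 91/307

Enumerate traces; 8 have nonzero weight after conditioning:
  (V=0, X=1, Z=3, U=0, W=0, Y=1) weight 9/2275
  (V=0, X=1, Z=3, U=0, W=1, Y=0) weight 12/2275
  (V=0, X=1, Z=3, U=1, W=0, Y=1) weight 9/2275
  (V=0, X=1, Z=3, U=1, W=1, Y=0) weight 12/2275
  (V=1, X=0, Z=3, U=0, W=0, Y=1) weight 1/600
  (V=1, X=0, Z=3, U=0, W=1, Y=0) weight 1/450
  (V=1, X=0, Z=3, U=1, W=0, Y=1) weight 1/600
  (V=1, X=0, Z=3, U=1, W=1, Y=0) weight 1/450
Group by X:
  weight(X=0) = 7/900
  weight(X=1) = 6/325
Total weight = 7/900 + 6/325 = 307/11700
P(X=0 | obs) = 7/900 / 307/11700 = 91/307
P(X=1 | obs) = 6/325 / 307/11700 = 216/307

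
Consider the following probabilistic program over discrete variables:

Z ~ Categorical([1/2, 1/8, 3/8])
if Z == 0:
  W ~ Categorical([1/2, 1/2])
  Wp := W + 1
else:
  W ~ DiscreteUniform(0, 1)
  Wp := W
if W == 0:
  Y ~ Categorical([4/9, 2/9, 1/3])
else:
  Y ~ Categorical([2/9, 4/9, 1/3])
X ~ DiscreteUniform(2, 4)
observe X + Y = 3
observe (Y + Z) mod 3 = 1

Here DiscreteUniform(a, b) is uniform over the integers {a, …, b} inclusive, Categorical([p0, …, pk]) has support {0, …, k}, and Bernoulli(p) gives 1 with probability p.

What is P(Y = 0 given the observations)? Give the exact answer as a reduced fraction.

Enumerate traces; 4 have nonzero weight after conditioning:
  (Z=0, W=0, Y=1, X=2) weight 1/54
  (Z=0, W=1, Y=1, X=2) weight 1/27
  (Z=1, W=0, Y=0, X=3) weight 1/108
  (Z=1, W=1, Y=0, X=3) weight 1/216
Group by Y:
  weight(Y=0) = 1/72
  weight(Y=1) = 1/18
Total weight = 1/72 + 1/18 = 5/72
P(Y=0 | obs) = 1/72 / 5/72 = 1/5
P(Y=1 | obs) = 1/18 / 5/72 = 4/5

P(Y = 0 | obs) = 1/5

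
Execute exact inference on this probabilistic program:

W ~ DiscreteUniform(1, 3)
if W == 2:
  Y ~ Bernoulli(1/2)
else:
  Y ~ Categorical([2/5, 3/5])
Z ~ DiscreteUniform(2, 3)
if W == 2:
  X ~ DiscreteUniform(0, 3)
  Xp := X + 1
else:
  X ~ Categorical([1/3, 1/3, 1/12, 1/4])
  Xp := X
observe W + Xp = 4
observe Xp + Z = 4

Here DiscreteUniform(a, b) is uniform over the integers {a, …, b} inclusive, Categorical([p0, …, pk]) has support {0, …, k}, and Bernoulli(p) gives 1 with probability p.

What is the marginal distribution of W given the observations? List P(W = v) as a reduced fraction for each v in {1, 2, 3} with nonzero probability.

Enumerate traces; 4 have nonzero weight after conditioning:
  (W=2, Y=0, Z=2, X=1) weight 1/48
  (W=2, Y=1, Z=2, X=1) weight 1/48
  (W=3, Y=0, Z=3, X=1) weight 1/45
  (W=3, Y=1, Z=3, X=1) weight 1/30
Group by W:
  weight(W=2) = 1/24
  weight(W=3) = 1/18
Total weight = 1/24 + 1/18 = 7/72
P(W=2 | obs) = 1/24 / 7/72 = 3/7
P(W=3 | obs) = 1/18 / 7/72 = 4/7

P(W=2) = 3/7, P(W=3) = 4/7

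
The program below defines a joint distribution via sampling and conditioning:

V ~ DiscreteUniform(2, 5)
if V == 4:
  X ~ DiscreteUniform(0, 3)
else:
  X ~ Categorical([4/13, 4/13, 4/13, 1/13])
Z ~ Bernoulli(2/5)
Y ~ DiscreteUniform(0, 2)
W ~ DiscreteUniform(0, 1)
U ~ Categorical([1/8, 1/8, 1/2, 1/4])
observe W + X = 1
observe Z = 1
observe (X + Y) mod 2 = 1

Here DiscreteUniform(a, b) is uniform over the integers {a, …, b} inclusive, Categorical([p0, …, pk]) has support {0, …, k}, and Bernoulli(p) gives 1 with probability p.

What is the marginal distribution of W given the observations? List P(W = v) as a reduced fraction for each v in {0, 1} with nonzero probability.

Enumerate traces; 48 have nonzero weight after conditioning:
  (V=2, X=0, Z=1, Y=1, W=1, U=0) weight 1/1560
  (V=2, X=0, Z=1, Y=1, W=1, U=1) weight 1/1560
  (V=2, X=0, Z=1, Y=1, W=1, U=2) weight 1/390
  (V=2, X=0, Z=1, Y=1, W=1, U=3) weight 1/780
  (V=2, X=1, Z=1, Y=0, W=0, U=0) weight 1/1560
  (V=2, X=1, Z=1, Y=0, W=0, U=1) weight 1/1560
  (V=2, X=1, Z=1, Y=0, W=0, U=2) weight 1/390
  (V=2, X=1, Z=1, Y=0, W=0, U=3) weight 1/780
  … 40 more
Group by W:
  weight(W=0) = 61/1560
  weight(W=1) = 61/3120
Total weight = 61/1560 + 61/3120 = 61/1040
P(W=0 | obs) = 61/1560 / 61/1040 = 2/3
P(W=1 | obs) = 61/3120 / 61/1040 = 1/3

P(W=0) = 2/3, P(W=1) = 1/3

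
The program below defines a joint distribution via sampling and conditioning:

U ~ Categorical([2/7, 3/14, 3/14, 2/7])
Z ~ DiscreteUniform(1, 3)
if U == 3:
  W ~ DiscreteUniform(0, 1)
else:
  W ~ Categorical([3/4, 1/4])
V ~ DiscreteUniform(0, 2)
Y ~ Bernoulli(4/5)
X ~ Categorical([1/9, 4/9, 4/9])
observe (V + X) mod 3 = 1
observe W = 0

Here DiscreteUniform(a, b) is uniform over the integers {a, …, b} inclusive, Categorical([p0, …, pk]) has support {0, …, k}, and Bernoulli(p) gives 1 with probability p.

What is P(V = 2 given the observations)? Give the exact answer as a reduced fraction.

Enumerate traces; 72 have nonzero weight after conditioning:
  (U=0, Z=1, W=0, V=0, Y=0, X=1) weight 2/945
  (U=0, Z=1, W=0, V=0, Y=1, X=1) weight 8/945
  (U=0, Z=1, W=0, V=1, Y=0, X=0) weight 1/1890
  (U=0, Z=1, W=0, V=1, Y=1, X=0) weight 2/945
  (U=0, Z=1, W=0, V=2, Y=0, X=2) weight 2/945
  (U=0, Z=1, W=0, V=2, Y=1, X=2) weight 8/945
  (U=0, Z=2, W=0, V=0, Y=0, X=1) weight 2/945
  (U=0, Z=2, W=0, V=0, Y=1, X=1) weight 8/945
  … 64 more
Group by V:
  weight(V=0) = 19/189
  weight(V=1) = 19/756
  weight(V=2) = 19/189
Total weight = 19/189 + 19/756 + 19/189 = 19/84
P(V=0 | obs) = 19/189 / 19/84 = 4/9
P(V=1 | obs) = 19/756 / 19/84 = 1/9
P(V=2 | obs) = 19/189 / 19/84 = 4/9

P(V = 2 | obs) = 4/9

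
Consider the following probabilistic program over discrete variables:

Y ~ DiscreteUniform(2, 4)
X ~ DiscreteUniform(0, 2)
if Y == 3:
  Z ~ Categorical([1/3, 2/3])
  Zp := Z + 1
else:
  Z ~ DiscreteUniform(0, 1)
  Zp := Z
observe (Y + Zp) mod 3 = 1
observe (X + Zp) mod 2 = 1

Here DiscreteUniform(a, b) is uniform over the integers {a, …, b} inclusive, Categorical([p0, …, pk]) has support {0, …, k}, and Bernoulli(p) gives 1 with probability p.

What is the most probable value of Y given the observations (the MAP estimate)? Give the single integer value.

Enumerate traces; 3 have nonzero weight after conditioning:
  (Y=3, X=0, Z=0) weight 1/27
  (Y=3, X=2, Z=0) weight 1/27
  (Y=4, X=1, Z=0) weight 1/18
Group by Y:
  weight(Y=3) = 2/27
  weight(Y=4) = 1/18
Total weight = 2/27 + 1/18 = 7/54
P(Y=3 | obs) = 2/27 / 7/54 = 4/7
P(Y=4 | obs) = 1/18 / 7/54 = 3/7
argmax = 3

argmax_v P(Y = v | obs) = 3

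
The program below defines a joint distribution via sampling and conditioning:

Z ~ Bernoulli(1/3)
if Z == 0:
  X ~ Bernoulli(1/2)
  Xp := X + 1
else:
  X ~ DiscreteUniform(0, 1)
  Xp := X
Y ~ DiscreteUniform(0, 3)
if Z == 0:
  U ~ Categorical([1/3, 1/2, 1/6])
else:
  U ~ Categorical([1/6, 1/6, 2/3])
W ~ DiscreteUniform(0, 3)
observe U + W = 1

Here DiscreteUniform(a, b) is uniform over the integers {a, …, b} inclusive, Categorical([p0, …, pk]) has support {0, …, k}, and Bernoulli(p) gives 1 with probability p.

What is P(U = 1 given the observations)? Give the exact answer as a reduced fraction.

P(U = 1 | obs) = 7/12

Enumerate traces; 32 have nonzero weight after conditioning:
  (Z=0, X=0, Y=0, U=0, W=1) weight 1/144
  (Z=0, X=0, Y=0, U=1, W=0) weight 1/96
  (Z=0, X=0, Y=1, U=0, W=1) weight 1/144
  (Z=0, X=0, Y=1, U=1, W=0) weight 1/96
  (Z=0, X=0, Y=2, U=0, W=1) weight 1/144
  (Z=0, X=0, Y=2, U=1, W=0) weight 1/96
  (Z=0, X=0, Y=3, U=0, W=1) weight 1/144
  (Z=0, X=0, Y=3, U=1, W=0) weight 1/96
  … 24 more
Group by U:
  weight(U=0) = 5/72
  weight(U=1) = 7/72
Total weight = 5/72 + 7/72 = 1/6
P(U=0 | obs) = 5/72 / 1/6 = 5/12
P(U=1 | obs) = 7/72 / 1/6 = 7/12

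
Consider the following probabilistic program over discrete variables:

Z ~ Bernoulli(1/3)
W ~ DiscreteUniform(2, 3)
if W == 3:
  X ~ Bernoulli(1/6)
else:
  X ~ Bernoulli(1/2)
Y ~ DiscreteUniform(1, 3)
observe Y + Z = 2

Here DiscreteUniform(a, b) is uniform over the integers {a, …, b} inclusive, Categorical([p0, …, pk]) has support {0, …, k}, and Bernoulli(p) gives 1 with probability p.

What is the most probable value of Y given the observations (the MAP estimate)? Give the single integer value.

Enumerate traces; 8 have nonzero weight after conditioning:
  (Z=0, W=2, X=0, Y=2) weight 1/18
  (Z=0, W=2, X=1, Y=2) weight 1/18
  (Z=0, W=3, X=0, Y=2) weight 5/54
  (Z=0, W=3, X=1, Y=2) weight 1/54
  (Z=1, W=2, X=0, Y=1) weight 1/36
  (Z=1, W=2, X=1, Y=1) weight 1/36
  (Z=1, W=3, X=0, Y=1) weight 5/108
  (Z=1, W=3, X=1, Y=1) weight 1/108
Group by Y:
  weight(Y=1) = 1/9
  weight(Y=2) = 2/9
Total weight = 1/9 + 2/9 = 1/3
P(Y=1 | obs) = 1/9 / 1/3 = 1/3
P(Y=2 | obs) = 2/9 / 1/3 = 2/3
argmax = 2

argmax_v P(Y = v | obs) = 2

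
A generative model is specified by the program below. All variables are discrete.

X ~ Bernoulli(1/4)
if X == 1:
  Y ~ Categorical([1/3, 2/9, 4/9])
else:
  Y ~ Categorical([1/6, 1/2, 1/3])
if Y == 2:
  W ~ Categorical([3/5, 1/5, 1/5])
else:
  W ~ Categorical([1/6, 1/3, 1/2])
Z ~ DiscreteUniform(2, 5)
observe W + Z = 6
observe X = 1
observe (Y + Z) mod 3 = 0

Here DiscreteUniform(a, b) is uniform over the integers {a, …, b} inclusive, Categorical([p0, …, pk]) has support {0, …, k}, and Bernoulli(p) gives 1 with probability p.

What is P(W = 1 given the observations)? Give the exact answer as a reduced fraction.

Enumerate traces; 2 have nonzero weight after conditioning:
  (X=1, Y=1, W=1, Z=5) weight 1/216
  (X=1, Y=2, W=2, Z=4) weight 1/180
Group by W:
  weight(W=1) = 1/216
  weight(W=2) = 1/180
Total weight = 1/216 + 1/180 = 11/1080
P(W=1 | obs) = 1/216 / 11/1080 = 5/11
P(W=2 | obs) = 1/180 / 11/1080 = 6/11

P(W = 1 | obs) = 5/11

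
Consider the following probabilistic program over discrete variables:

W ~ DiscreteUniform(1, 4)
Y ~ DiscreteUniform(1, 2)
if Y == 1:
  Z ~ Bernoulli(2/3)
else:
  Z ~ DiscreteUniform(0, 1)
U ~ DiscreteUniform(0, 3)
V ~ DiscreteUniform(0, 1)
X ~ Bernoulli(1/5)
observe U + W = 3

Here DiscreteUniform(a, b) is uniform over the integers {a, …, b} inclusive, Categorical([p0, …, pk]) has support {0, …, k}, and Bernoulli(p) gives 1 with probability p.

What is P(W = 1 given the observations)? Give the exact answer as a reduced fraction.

P(W = 1 | obs) = 1/3

Enumerate traces; 48 have nonzero weight after conditioning:
  (W=1, Y=1, Z=0, U=2, V=0, X=0) weight 1/240
  (W=1, Y=1, Z=0, U=2, V=0, X=1) weight 1/960
  (W=1, Y=1, Z=0, U=2, V=1, X=0) weight 1/240
  (W=1, Y=1, Z=0, U=2, V=1, X=1) weight 1/960
  (W=1, Y=1, Z=1, U=2, V=0, X=0) weight 1/120
  (W=1, Y=1, Z=1, U=2, V=0, X=1) weight 1/480
  (W=1, Y=1, Z=1, U=2, V=1, X=0) weight 1/120
  (W=1, Y=1, Z=1, U=2, V=1, X=1) weight 1/480
  (W=2, Y=1, Z=0, U=1, V=0, X=0) weight 1/240
  (W=3, Y=1, Z=0, U=0, V=0, X=0) weight 1/240
  … 38 more
Group by W:
  weight(W=1) = 1/16
  weight(W=2) = 1/16
  weight(W=3) = 1/16
Total weight = 1/16 + 1/16 + 1/16 = 3/16
P(W=1 | obs) = 1/16 / 3/16 = 1/3
P(W=2 | obs) = 1/16 / 3/16 = 1/3
P(W=3 | obs) = 1/16 / 3/16 = 1/3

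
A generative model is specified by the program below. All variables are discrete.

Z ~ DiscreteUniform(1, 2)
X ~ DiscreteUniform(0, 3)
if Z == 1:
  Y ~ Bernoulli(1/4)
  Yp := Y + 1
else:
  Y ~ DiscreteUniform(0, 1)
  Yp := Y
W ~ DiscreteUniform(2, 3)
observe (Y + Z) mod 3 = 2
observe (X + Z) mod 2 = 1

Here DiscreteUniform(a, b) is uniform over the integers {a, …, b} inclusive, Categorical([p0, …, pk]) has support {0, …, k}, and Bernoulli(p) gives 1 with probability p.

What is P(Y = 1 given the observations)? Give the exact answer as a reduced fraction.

Enumerate traces; 8 have nonzero weight after conditioning:
  (Z=1, X=0, Y=1, W=2) weight 1/64
  (Z=1, X=0, Y=1, W=3) weight 1/64
  (Z=1, X=2, Y=1, W=2) weight 1/64
  (Z=1, X=2, Y=1, W=3) weight 1/64
  (Z=2, X=1, Y=0, W=2) weight 1/32
  (Z=2, X=1, Y=0, W=3) weight 1/32
  (Z=2, X=3, Y=0, W=2) weight 1/32
  (Z=2, X=3, Y=0, W=3) weight 1/32
Group by Y:
  weight(Y=0) = 1/8
  weight(Y=1) = 1/16
Total weight = 1/8 + 1/16 = 3/16
P(Y=0 | obs) = 1/8 / 3/16 = 2/3
P(Y=1 | obs) = 1/16 / 3/16 = 1/3

P(Y = 1 | obs) = 1/3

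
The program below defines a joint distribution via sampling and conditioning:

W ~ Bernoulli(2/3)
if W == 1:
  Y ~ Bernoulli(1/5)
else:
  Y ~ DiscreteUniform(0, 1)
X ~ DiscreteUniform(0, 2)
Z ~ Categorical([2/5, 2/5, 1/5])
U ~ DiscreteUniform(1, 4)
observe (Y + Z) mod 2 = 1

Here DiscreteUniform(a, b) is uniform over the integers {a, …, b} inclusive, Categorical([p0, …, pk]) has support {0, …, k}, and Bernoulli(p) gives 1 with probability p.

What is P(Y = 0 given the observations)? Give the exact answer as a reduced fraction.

Enumerate traces; 72 have nonzero weight after conditioning:
  (W=0, Y=0, X=0, Z=1, U=1) weight 1/180
  (W=0, Y=0, X=0, Z=1, U=2) weight 1/180
  (W=0, Y=0, X=0, Z=1, U=3) weight 1/180
  (W=0, Y=0, X=0, Z=1, U=4) weight 1/180
  (W=0, Y=0, X=1, Z=1, U=1) weight 1/180
  (W=0, Y=0, X=1, Z=1, U=2) weight 1/180
  (W=0, Y=0, X=1, Z=1, U=3) weight 1/180
  (W=0, Y=0, X=1, Z=1, U=4) weight 1/180
  (W=0, Y=1, X=0, Z=0, U=1) weight 1/180
  … 63 more
Group by Y:
  weight(Y=0) = 7/25
  weight(Y=1) = 9/50
Total weight = 7/25 + 9/50 = 23/50
P(Y=0 | obs) = 7/25 / 23/50 = 14/23
P(Y=1 | obs) = 9/50 / 23/50 = 9/23

P(Y = 0 | obs) = 14/23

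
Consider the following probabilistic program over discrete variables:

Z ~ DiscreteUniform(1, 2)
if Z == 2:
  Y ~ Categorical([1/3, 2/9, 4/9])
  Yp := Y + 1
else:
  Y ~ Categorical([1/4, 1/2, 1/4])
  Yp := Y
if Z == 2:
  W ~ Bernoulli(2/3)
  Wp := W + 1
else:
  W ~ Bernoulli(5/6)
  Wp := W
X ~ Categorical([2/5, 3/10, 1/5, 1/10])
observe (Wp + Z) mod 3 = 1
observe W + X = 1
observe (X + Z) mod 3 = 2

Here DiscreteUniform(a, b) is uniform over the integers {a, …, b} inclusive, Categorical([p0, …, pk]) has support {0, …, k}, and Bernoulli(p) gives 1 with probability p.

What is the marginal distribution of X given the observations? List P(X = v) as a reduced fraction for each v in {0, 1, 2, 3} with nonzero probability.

P(X=0) = 16/19, P(X=1) = 3/19

Enumerate traces; 6 have nonzero weight after conditioning:
  (Z=1, Y=0, W=0, X=1) weight 1/160
  (Z=1, Y=1, W=0, X=1) weight 1/80
  (Z=1, Y=2, W=0, X=1) weight 1/160
  (Z=2, Y=0, W=1, X=0) weight 2/45
  (Z=2, Y=1, W=1, X=0) weight 4/135
  (Z=2, Y=2, W=1, X=0) weight 8/135
Group by X:
  weight(X=0) = 2/15
  weight(X=1) = 1/40
Total weight = 2/15 + 1/40 = 19/120
P(X=0 | obs) = 2/15 / 19/120 = 16/19
P(X=1 | obs) = 1/40 / 19/120 = 3/19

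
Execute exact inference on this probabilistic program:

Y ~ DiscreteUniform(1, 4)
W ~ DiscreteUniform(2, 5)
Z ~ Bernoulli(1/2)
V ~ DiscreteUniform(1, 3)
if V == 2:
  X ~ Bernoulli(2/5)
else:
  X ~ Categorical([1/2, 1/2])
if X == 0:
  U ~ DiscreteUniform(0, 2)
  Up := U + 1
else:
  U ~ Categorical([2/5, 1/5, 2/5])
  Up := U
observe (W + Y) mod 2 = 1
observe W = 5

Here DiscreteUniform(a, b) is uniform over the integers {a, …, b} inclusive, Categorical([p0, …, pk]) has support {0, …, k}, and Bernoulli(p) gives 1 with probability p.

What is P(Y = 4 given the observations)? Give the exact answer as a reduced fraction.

Enumerate traces; 72 have nonzero weight after conditioning:
  (Y=2, W=5, Z=0, V=1, X=0, U=0) weight 1/576
  (Y=2, W=5, Z=0, V=1, X=0, U=1) weight 1/576
  (Y=2, W=5, Z=0, V=1, X=0, U=2) weight 1/576
  (Y=2, W=5, Z=0, V=1, X=1, U=0) weight 1/480
  (Y=2, W=5, Z=0, V=1, X=1, U=1) weight 1/960
  (Y=2, W=5, Z=0, V=1, X=1, U=2) weight 1/480
  (Y=2, W=5, Z=0, V=2, X=0, U=0) weight 1/480
  (Y=2, W=5, Z=0, V=2, X=0, U=1) weight 1/480
  (Y=4, W=5, Z=0, V=1, X=0, U=0) weight 1/576
  … 63 more
Group by Y:
  weight(Y=2) = 1/16
  weight(Y=4) = 1/16
Total weight = 1/16 + 1/16 = 1/8
P(Y=2 | obs) = 1/16 / 1/8 = 1/2
P(Y=4 | obs) = 1/16 / 1/8 = 1/2

P(Y = 4 | obs) = 1/2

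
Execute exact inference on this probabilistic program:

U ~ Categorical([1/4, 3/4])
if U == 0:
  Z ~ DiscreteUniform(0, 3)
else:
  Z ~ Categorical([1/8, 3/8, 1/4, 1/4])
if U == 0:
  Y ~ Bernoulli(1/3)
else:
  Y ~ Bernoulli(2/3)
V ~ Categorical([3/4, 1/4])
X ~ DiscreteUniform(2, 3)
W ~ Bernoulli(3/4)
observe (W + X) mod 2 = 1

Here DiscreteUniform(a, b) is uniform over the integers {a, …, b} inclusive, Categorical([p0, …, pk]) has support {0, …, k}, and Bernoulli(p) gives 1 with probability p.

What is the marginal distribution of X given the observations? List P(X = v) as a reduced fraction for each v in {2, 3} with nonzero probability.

Enumerate traces; 64 have nonzero weight after conditioning:
  (U=0, Z=0, Y=0, V=0, X=2, W=1) weight 3/256
  (U=0, Z=0, Y=0, V=0, X=3, W=0) weight 1/256
  (U=0, Z=0, Y=0, V=1, X=2, W=1) weight 1/256
  (U=0, Z=0, Y=0, V=1, X=3, W=0) weight 1/768
  (U=0, Z=0, Y=1, V=0, X=2, W=1) weight 3/512
  (U=0, Z=0, Y=1, V=0, X=3, W=0) weight 1/512
  (U=0, Z=0, Y=1, V=1, X=2, W=1) weight 1/512
  (U=0, Z=0, Y=1, V=1, X=3, W=0) weight 1/1536
  … 56 more
Group by X:
  weight(X=2) = 3/8
  weight(X=3) = 1/8
Total weight = 3/8 + 1/8 = 1/2
P(X=2 | obs) = 3/8 / 1/2 = 3/4
P(X=3 | obs) = 1/8 / 1/2 = 1/4

P(X=2) = 3/4, P(X=3) = 1/4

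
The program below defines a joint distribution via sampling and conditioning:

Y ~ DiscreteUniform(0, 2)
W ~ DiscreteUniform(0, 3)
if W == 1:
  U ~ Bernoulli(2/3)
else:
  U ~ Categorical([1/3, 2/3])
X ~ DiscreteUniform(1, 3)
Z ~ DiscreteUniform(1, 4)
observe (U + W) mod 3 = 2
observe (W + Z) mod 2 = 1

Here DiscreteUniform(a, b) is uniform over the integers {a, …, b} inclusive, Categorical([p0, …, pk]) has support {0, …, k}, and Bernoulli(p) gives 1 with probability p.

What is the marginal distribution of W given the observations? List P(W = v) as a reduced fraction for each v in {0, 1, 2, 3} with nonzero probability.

P(W=1) = 2/3, P(W=2) = 1/3

Enumerate traces; 36 have nonzero weight after conditioning:
  (Y=0, W=1, U=1, X=1, Z=2) weight 1/216
  (Y=0, W=1, U=1, X=1, Z=4) weight 1/216
  (Y=0, W=1, U=1, X=2, Z=2) weight 1/216
  (Y=0, W=1, U=1, X=2, Z=4) weight 1/216
  (Y=0, W=1, U=1, X=3, Z=2) weight 1/216
  (Y=0, W=1, U=1, X=3, Z=4) weight 1/216
  (Y=0, W=2, U=0, X=1, Z=1) weight 1/432
  (Y=0, W=2, U=0, X=1, Z=3) weight 1/432
  … 28 more
Group by W:
  weight(W=1) = 1/12
  weight(W=2) = 1/24
Total weight = 1/12 + 1/24 = 1/8
P(W=1 | obs) = 1/12 / 1/8 = 2/3
P(W=2 | obs) = 1/24 / 1/8 = 1/3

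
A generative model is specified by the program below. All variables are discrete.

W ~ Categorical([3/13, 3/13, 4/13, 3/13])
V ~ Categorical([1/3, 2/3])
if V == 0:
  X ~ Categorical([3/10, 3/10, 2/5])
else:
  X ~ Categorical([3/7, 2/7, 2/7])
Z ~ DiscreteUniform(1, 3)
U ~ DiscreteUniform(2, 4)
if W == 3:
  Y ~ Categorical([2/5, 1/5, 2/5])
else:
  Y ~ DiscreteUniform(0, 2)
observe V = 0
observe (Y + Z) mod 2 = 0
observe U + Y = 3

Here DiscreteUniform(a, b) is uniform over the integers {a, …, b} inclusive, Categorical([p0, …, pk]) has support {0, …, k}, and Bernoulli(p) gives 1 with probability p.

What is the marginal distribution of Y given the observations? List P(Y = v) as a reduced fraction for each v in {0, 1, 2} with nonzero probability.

Enumerate traces; 36 have nonzero weight after conditioning:
  (W=0, V=0, X=0, Z=1, U=2, Y=1) weight 1/1170
  (W=0, V=0, X=0, Z=2, U=3, Y=0) weight 1/1170
  (W=0, V=0, X=0, Z=3, U=2, Y=1) weight 1/1170
  (W=0, V=0, X=1, Z=1, U=2, Y=1) weight 1/1170
  (W=0, V=0, X=1, Z=2, U=3, Y=0) weight 1/1170
  (W=0, V=0, X=1, Z=3, U=2, Y=1) weight 1/1170
  (W=0, V=0, X=2, Z=1, U=2, Y=1) weight 2/1755
  (W=0, V=0, X=2, Z=2, U=3, Y=0) weight 2/1755
  … 28 more
Group by Y:
  weight(Y=0) = 68/5265
  weight(Y=1) = 118/5265
Total weight = 68/5265 + 118/5265 = 62/1755
P(Y=0 | obs) = 68/5265 / 62/1755 = 34/93
P(Y=1 | obs) = 118/5265 / 62/1755 = 59/93

P(Y=0) = 34/93, P(Y=1) = 59/93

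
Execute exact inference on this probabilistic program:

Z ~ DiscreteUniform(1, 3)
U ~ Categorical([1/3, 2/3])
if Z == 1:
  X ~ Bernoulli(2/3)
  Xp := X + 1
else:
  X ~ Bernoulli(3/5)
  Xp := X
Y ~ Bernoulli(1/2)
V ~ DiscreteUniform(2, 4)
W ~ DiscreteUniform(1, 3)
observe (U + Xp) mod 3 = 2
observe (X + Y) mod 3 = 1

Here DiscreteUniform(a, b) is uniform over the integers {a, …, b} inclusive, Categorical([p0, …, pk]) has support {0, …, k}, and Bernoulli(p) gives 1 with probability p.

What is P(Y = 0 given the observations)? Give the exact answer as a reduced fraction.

Enumerate traces; 36 have nonzero weight after conditioning:
  (Z=1, U=0, X=1, Y=0, V=2, W=1) weight 1/243
  (Z=1, U=0, X=1, Y=0, V=2, W=2) weight 1/243
  (Z=1, U=0, X=1, Y=0, V=2, W=3) weight 1/243
  (Z=1, U=0, X=1, Y=0, V=3, W=1) weight 1/243
  (Z=1, U=0, X=1, Y=0, V=3, W=2) weight 1/243
  (Z=1, U=0, X=1, Y=0, V=3, W=3) weight 1/243
  (Z=1, U=0, X=1, Y=0, V=4, W=1) weight 1/243
  (Z=1, U=0, X=1, Y=0, V=4, W=2) weight 1/243
  (Z=1, U=1, X=0, Y=1, V=2, W=1) weight 1/243
  … 27 more
Group by Y:
  weight(Y=0) = 23/135
  weight(Y=1) = 1/27
Total weight = 23/135 + 1/27 = 28/135
P(Y=0 | obs) = 23/135 / 28/135 = 23/28
P(Y=1 | obs) = 1/27 / 28/135 = 5/28

P(Y = 0 | obs) = 23/28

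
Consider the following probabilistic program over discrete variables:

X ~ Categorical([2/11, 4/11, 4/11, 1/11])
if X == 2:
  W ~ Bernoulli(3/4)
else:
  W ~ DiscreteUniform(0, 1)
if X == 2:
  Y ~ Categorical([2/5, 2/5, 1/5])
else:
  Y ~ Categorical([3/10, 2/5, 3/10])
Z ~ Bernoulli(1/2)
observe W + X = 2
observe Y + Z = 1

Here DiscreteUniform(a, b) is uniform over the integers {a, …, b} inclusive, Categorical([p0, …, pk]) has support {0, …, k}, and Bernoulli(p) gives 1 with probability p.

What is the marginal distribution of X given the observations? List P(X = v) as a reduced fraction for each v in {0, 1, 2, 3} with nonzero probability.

Enumerate traces; 4 have nonzero weight after conditioning:
  (X=1, W=1, Y=0, Z=1) weight 3/110
  (X=1, W=1, Y=1, Z=0) weight 2/55
  (X=2, W=0, Y=0, Z=1) weight 1/55
  (X=2, W=0, Y=1, Z=0) weight 1/55
Group by X:
  weight(X=1) = 7/110
  weight(X=2) = 2/55
Total weight = 7/110 + 2/55 = 1/10
P(X=1 | obs) = 7/110 / 1/10 = 7/11
P(X=2 | obs) = 2/55 / 1/10 = 4/11

P(X=1) = 7/11, P(X=2) = 4/11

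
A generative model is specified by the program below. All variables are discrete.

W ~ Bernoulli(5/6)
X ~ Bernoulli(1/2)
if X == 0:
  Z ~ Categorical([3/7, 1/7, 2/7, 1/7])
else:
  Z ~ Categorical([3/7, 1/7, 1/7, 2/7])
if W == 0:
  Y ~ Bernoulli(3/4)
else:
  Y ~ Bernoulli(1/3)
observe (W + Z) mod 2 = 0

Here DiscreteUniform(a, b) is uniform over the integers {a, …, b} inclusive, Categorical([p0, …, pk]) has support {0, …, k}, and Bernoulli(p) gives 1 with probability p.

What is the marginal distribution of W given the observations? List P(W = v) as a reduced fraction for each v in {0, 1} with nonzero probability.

Enumerate traces; 16 have nonzero weight after conditioning:
  (W=0, X=0, Z=0, Y=0) weight 1/112
  (W=0, X=0, Z=0, Y=1) weight 3/112
  (W=0, X=0, Z=2, Y=0) weight 1/168
  (W=0, X=0, Z=2, Y=1) weight 1/56
  (W=0, X=1, Z=0, Y=0) weight 1/112
  (W=0, X=1, Z=0, Y=1) weight 3/112
  (W=0, X=1, Z=2, Y=0) weight 1/336
  (W=0, X=1, Z=2, Y=1) weight 1/112
  (W=1, X=0, Z=1, Y=0) weight 5/126
  … 7 more
Group by W:
  weight(W=0) = 3/28
  weight(W=1) = 25/84
Total weight = 3/28 + 25/84 = 17/42
P(W=0 | obs) = 3/28 / 17/42 = 9/34
P(W=1 | obs) = 25/84 / 17/42 = 25/34

P(W=0) = 9/34, P(W=1) = 25/34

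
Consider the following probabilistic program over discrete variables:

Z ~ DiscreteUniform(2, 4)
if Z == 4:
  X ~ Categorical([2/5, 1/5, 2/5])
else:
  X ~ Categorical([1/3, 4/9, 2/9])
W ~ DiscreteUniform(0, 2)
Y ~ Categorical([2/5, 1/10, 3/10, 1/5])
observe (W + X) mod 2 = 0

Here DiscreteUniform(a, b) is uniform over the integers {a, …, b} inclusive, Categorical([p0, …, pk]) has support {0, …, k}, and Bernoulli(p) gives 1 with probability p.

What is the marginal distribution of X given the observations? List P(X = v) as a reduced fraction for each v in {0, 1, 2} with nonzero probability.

Enumerate traces; 60 have nonzero weight after conditioning:
  (Z=2, X=0, W=0, Y=0) weight 2/135
  (Z=2, X=0, W=0, Y=1) weight 1/270
  (Z=2, X=0, W=0, Y=2) weight 1/90
  (Z=2, X=0, W=0, Y=3) weight 1/135
  (Z=2, X=0, W=2, Y=0) weight 2/135
  (Z=2, X=0, W=2, Y=1) weight 1/270
  (Z=2, X=0, W=2, Y=2) weight 1/90
  (Z=2, X=0, W=2, Y=3) weight 1/135
  (Z=2, X=1, W=1, Y=0) weight 8/405
  (Z=2, X=2, W=0, Y=0) weight 4/405
  … 50 more
Group by X:
  weight(X=0) = 32/135
  weight(X=1) = 49/405
  weight(X=2) = 76/405
Total weight = 32/135 + 49/405 + 76/405 = 221/405
P(X=0 | obs) = 32/135 / 221/405 = 96/221
P(X=1 | obs) = 49/405 / 221/405 = 49/221
P(X=2 | obs) = 76/405 / 221/405 = 76/221

P(X=0) = 96/221, P(X=1) = 49/221, P(X=2) = 76/221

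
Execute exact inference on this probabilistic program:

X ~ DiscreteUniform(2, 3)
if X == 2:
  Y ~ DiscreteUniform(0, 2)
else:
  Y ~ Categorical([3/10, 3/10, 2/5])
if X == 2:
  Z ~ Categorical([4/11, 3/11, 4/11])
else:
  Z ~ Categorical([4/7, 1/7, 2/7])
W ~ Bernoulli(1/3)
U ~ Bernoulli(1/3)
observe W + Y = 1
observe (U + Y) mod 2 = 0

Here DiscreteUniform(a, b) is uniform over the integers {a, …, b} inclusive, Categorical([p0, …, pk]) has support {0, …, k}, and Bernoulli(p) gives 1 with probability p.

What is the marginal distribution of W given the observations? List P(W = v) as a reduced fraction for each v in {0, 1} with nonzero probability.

P(W=0) = 1/2, P(W=1) = 1/2

Enumerate traces; 12 have nonzero weight after conditioning:
  (X=2, Y=0, Z=0, W=1, U=0) weight 4/297
  (X=2, Y=0, Z=1, W=1, U=0) weight 1/99
  (X=2, Y=0, Z=2, W=1, U=0) weight 4/297
  (X=2, Y=1, Z=0, W=0, U=1) weight 4/297
  (X=2, Y=1, Z=1, W=0, U=1) weight 1/99
  (X=2, Y=1, Z=2, W=0, U=1) weight 4/297
  (X=3, Y=0, Z=0, W=1, U=0) weight 2/105
  (X=3, Y=0, Z=1, W=1, U=0) weight 1/210
  … 4 more
Group by W:
  weight(W=0) = 19/270
  weight(W=1) = 19/270
Total weight = 19/270 + 19/270 = 19/135
P(W=0 | obs) = 19/270 / 19/135 = 1/2
P(W=1 | obs) = 19/270 / 19/135 = 1/2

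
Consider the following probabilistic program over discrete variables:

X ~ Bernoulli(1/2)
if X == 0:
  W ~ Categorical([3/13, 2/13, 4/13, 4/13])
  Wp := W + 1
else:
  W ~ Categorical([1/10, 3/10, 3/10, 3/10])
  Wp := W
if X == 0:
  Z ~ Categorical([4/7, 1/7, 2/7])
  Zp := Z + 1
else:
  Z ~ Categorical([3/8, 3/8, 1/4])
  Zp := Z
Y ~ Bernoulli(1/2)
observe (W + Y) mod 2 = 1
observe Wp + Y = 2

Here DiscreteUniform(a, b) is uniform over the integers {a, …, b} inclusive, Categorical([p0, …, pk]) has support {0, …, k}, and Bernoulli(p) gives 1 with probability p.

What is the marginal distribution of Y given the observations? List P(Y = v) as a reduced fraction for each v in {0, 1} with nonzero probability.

P(Y=0) = 2/5, P(Y=1) = 3/5

Enumerate traces; 6 have nonzero weight after conditioning:
  (X=0, W=0, Z=0, Y=1) weight 3/91
  (X=0, W=0, Z=1, Y=1) weight 3/364
  (X=0, W=0, Z=2, Y=1) weight 3/182
  (X=0, W=1, Z=0, Y=0) weight 2/91
  (X=0, W=1, Z=1, Y=0) weight 1/182
  (X=0, W=1, Z=2, Y=0) weight 1/91
Group by Y:
  weight(Y=0) = 1/26
  weight(Y=1) = 3/52
Total weight = 1/26 + 3/52 = 5/52
P(Y=0 | obs) = 1/26 / 5/52 = 2/5
P(Y=1 | obs) = 3/52 / 5/52 = 3/5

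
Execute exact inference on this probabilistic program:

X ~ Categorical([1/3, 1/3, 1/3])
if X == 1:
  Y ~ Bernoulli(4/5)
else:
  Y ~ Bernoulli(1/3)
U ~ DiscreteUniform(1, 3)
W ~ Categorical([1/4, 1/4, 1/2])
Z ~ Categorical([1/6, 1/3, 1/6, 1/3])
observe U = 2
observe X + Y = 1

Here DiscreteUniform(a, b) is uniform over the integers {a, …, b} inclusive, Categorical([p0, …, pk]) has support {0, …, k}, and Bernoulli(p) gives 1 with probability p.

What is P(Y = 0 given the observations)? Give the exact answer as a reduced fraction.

Enumerate traces; 24 have nonzero weight after conditioning:
  (X=0, Y=1, U=2, W=0, Z=0) weight 1/648
  (X=0, Y=1, U=2, W=0, Z=1) weight 1/324
  (X=0, Y=1, U=2, W=0, Z=2) weight 1/648
  (X=0, Y=1, U=2, W=0, Z=3) weight 1/324
  (X=0, Y=1, U=2, W=1, Z=0) weight 1/648
  (X=0, Y=1, U=2, W=1, Z=1) weight 1/324
  (X=0, Y=1, U=2, W=1, Z=2) weight 1/648
  (X=0, Y=1, U=2, W=1, Z=3) weight 1/324
  (X=1, Y=0, U=2, W=0, Z=0) weight 1/1080
  … 15 more
Group by Y:
  weight(Y=0) = 1/45
  weight(Y=1) = 1/27
Total weight = 1/45 + 1/27 = 8/135
P(Y=0 | obs) = 1/45 / 8/135 = 3/8
P(Y=1 | obs) = 1/27 / 8/135 = 5/8

P(Y = 0 | obs) = 3/8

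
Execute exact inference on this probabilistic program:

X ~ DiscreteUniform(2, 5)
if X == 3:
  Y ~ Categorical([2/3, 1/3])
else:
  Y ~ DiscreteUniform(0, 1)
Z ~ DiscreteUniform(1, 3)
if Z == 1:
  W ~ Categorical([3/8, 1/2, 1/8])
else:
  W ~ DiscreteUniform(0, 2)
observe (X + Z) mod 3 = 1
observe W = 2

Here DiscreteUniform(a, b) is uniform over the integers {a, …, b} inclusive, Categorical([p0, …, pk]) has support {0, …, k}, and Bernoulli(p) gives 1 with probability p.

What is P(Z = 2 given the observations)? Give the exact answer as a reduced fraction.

Enumerate traces; 8 have nonzero weight after conditioning:
  (X=2, Y=0, Z=2, W=2) weight 1/72
  (X=2, Y=1, Z=2, W=2) weight 1/72
  (X=3, Y=0, Z=1, W=2) weight 1/144
  (X=3, Y=1, Z=1, W=2) weight 1/288
  (X=4, Y=0, Z=3, W=2) weight 1/72
  (X=4, Y=1, Z=3, W=2) weight 1/72
  (X=5, Y=0, Z=2, W=2) weight 1/72
  (X=5, Y=1, Z=2, W=2) weight 1/72
Group by Z:
  weight(Z=1) = 1/96
  weight(Z=2) = 1/18
  weight(Z=3) = 1/36
Total weight = 1/96 + 1/18 + 1/36 = 3/32
P(Z=1 | obs) = 1/96 / 3/32 = 1/9
P(Z=2 | obs) = 1/18 / 3/32 = 16/27
P(Z=3 | obs) = 1/36 / 3/32 = 8/27

P(Z = 2 | obs) = 16/27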